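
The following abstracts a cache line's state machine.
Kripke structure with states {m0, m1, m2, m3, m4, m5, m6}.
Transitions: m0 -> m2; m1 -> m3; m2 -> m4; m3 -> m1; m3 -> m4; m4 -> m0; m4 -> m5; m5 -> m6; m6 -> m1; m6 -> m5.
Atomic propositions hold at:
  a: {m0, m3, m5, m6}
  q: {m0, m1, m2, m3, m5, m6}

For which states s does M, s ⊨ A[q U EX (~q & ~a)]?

Sat(~q) = {m4}
Sat(~a) = {m1, m2, m4}
Sat(~q & ~a) = {m4}
Sat(EX (~q & ~a)) = {s : some successor in {m4}} = {m2, m3}
A[q U EX (~q & ~a)]: least fixpoint, start Z0 = Sat(EX (~q & ~a)) = {m2, m3}, add states in Sat(q) with every successor in Z. Z1 = {m0, m1, m2, m3}; fixed.
Sat(A[q U EX (~q & ~a)]) = {m0, m1, m2, m3}

{m0, m1, m2, m3}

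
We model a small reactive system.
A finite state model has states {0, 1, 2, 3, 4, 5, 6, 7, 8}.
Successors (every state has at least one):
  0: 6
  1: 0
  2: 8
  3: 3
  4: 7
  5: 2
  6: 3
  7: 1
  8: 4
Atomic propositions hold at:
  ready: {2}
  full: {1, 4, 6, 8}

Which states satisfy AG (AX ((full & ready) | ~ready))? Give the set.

Sat(full & ready) = ∅
Sat(~ready) = {0, 1, 3, 4, 5, 6, 7, 8}
Sat((full & ready) | ~ready) = {0, 1, 3, 4, 5, 6, 7, 8}
Sat(AX ((full & ready) | ~ready)) = {s : every successor in {0, 1, 3, 4, 5, 6, 7, 8}} = {0, 1, 2, 3, 4, 6, 7, 8}
AG (AX ((full & ready) | ~ready)): greatest fixpoint, start Z0 = {0, 1, 2, 3, 4, 6, 7, 8}, keep only states in Sat with every successor in Z. Already a fixed point.
Sat(AG (AX ((full & ready) | ~ready))) = {0, 1, 2, 3, 4, 6, 7, 8}

{0, 1, 2, 3, 4, 6, 7, 8}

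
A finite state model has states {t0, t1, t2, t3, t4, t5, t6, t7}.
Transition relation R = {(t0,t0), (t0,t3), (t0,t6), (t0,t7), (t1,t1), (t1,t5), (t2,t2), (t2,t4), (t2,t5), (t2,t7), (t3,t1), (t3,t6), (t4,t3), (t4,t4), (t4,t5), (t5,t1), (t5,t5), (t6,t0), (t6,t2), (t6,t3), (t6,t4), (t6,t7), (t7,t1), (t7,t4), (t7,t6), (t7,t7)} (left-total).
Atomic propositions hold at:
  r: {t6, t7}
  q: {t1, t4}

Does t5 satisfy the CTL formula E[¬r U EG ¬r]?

Sat(¬r) = {t0, t1, t2, t3, t4, t5}
EG ¬r: greatest fixpoint, start Z0 = {t0, t1, t2, t3, t4, t5}, keep only states in Sat with some successor in Z. Already a fixed point.
Sat(EG ¬r) = {t0, t1, t2, t3, t4, t5}
E[¬r U EG ¬r]: least fixpoint, start Z0 = Sat(EG ¬r) = {t0, t1, t2, t3, t4, t5}, add states in Sat(¬r) with some successor in Z. Already a fixed point.
Sat(E[¬r U EG ¬r]) = {t0, t1, t2, t3, t4, t5}
t5 ∈ Sat(E[¬r U EG ¬r]) = {t0, t1, t2, t3, t4, t5}, so the formula holds at t5.

Yes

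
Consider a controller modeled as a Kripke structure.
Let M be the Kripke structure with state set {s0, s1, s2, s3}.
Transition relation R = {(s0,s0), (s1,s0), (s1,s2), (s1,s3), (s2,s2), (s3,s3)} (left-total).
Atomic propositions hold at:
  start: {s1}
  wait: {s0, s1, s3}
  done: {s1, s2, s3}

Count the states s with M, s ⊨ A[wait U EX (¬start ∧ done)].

Sat(¬start) = {s0, s2, s3}
Sat(¬start ∧ done) = {s2, s3}
Sat(EX (¬start ∧ done)) = {s : some successor in {s2, s3}} = {s1, s2, s3}
A[wait U EX (¬start ∧ done)]: least fixpoint, start Z0 = Sat(EX (¬start ∧ done)) = {s1, s2, s3}, add states in Sat(wait) with every successor in Z. Already a fixed point.
Sat(A[wait U EX (¬start ∧ done)]) = {s1, s2, s3}
|Sat(A[wait U EX (¬start ∧ done)])| = |{s1, s2, s3}| = 3.

3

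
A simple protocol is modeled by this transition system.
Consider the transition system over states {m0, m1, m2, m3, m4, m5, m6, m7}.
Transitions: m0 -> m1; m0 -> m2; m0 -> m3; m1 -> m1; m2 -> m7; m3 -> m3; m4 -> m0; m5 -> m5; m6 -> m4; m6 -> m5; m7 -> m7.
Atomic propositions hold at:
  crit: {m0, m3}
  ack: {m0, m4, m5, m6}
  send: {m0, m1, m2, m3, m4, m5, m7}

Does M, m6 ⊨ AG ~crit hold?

No

Sat(~crit) = {m1, m2, m4, m5, m6, m7}
AG ~crit: greatest fixpoint, start Z0 = {m1, m2, m4, m5, m6, m7}, keep only states in Sat with every successor in Z. Z1 = {m1, m2, m5, m6, m7}; Z2 = {m1, m2, m5, m7}; fixed.
Sat(AG ~crit) = {m1, m2, m5, m7}
m6 ∉ Sat(AG ~crit) = {m1, m2, m5, m7}, so the formula does not hold at m6.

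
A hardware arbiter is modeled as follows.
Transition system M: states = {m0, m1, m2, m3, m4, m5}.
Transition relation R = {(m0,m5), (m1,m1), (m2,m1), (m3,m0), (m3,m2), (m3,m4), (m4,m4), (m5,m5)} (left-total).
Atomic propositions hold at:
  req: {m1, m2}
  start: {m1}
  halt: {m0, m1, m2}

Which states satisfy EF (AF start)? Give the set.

AF start: least fixpoint, start Z0 = {m1}, add states with every successor in Z. Z1 = {m1, m2}; fixed.
Sat(AF start) = {m1, m2}
EF (AF start): least fixpoint, start Z0 = {m1, m2}, add states with some successor in Z. Z1 = {m1, m2, m3}; fixed.
Sat(EF (AF start)) = {m1, m2, m3}

{m1, m2, m3}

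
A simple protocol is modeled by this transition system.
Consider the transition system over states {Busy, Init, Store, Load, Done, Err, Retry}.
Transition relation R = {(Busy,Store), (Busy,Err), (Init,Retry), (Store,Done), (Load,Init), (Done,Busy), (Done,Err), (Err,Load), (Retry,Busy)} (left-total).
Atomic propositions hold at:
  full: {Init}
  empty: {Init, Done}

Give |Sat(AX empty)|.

2

Sat(AX empty) = {s : every successor in {Init, Done}} = {Store, Load}
|Sat(AX empty)| = |{Store, Load}| = 2.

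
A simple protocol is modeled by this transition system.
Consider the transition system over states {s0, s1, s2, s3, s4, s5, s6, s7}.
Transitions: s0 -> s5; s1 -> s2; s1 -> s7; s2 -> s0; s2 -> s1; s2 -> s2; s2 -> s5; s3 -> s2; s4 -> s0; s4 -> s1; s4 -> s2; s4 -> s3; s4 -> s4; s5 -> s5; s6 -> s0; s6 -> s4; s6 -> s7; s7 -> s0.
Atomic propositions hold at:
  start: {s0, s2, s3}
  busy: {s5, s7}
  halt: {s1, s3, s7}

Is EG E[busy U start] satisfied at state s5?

No

E[busy U start]: least fixpoint, start Z0 = Sat(start) = {s0, s2, s3}, add states in Sat(busy) with some successor in Z. Z1 = {s0, s2, s3, s7}; fixed.
Sat(E[busy U start]) = {s0, s2, s3, s7}
EG E[busy U start]: greatest fixpoint, start Z0 = {s0, s2, s3, s7}, keep only states in Sat with some successor in Z. Z1 = {s2, s3, s7}; Z2 = {s2, s3}; fixed.
Sat(EG E[busy U start]) = {s2, s3}
s5 ∉ Sat(EG E[busy U start]) = {s2, s3}, so the formula does not hold at s5.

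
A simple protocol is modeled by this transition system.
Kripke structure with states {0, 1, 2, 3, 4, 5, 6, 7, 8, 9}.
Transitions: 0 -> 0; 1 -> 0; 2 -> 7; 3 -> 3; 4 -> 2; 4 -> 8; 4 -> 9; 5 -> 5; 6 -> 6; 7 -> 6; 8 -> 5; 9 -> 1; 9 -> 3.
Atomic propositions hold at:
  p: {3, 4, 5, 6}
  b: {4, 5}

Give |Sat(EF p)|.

8

EF p: least fixpoint, start Z0 = {3, 4, 5, 6}, add states with some successor in Z. Z1 = {3, 4, 5, 6, 7, 8, 9}; Z2 = {2, 3, 4, 5, 6, 7, 8, 9}; fixed.
Sat(EF p) = {2, 3, 4, 5, 6, 7, 8, 9}
|Sat(EF p)| = |{2, 3, 4, 5, 6, 7, 8, 9}| = 8.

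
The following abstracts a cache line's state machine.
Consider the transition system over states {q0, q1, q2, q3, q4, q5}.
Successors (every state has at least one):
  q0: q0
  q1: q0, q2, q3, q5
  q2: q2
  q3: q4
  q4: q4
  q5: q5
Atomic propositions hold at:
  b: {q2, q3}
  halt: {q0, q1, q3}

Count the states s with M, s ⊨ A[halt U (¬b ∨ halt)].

5

Sat(¬b) = {q0, q1, q4, q5}
Sat(¬b ∨ halt) = {q0, q1, q3, q4, q5}
A[halt U (¬b ∨ halt)]: least fixpoint, start Z0 = Sat((¬b ∨ halt)) = {q0, q1, q3, q4, q5}, add states in Sat(halt) with every successor in Z. Already a fixed point.
Sat(A[halt U (¬b ∨ halt)]) = {q0, q1, q3, q4, q5}
|Sat(A[halt U (¬b ∨ halt)])| = |{q0, q1, q3, q4, q5}| = 5.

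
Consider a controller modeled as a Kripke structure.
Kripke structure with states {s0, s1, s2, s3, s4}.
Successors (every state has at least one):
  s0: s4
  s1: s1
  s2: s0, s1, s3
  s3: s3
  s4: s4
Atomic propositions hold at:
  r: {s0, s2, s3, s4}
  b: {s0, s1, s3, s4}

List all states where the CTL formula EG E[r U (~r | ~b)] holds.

{s1, s2}

Sat(~r) = {s1}
Sat(~b) = {s2}
Sat(~r | ~b) = {s1, s2}
E[r U (~r | ~b)]: least fixpoint, start Z0 = Sat((~r | ~b)) = {s1, s2}, add states in Sat(r) with some successor in Z. Already a fixed point.
Sat(E[r U (~r | ~b)]) = {s1, s2}
EG E[r U (~r | ~b)]: greatest fixpoint, start Z0 = {s1, s2}, keep only states in Sat with some successor in Z. Already a fixed point.
Sat(EG E[r U (~r | ~b)]) = {s1, s2}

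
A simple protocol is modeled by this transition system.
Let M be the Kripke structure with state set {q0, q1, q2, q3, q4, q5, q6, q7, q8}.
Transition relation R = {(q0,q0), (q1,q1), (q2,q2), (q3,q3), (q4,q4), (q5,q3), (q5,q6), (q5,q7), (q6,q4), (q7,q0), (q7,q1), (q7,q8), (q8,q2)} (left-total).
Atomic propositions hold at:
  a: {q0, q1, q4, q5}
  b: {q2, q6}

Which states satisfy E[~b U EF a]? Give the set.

{q0, q1, q4, q5, q6, q7}

Sat(~b) = {q0, q1, q3, q4, q5, q7, q8}
EF a: least fixpoint, start Z0 = {q0, q1, q4, q5}, add states with some successor in Z. Z1 = {q0, q1, q4, q5, q6, q7}; fixed.
Sat(EF a) = {q0, q1, q4, q5, q6, q7}
E[~b U EF a]: least fixpoint, start Z0 = Sat(EF a) = {q0, q1, q4, q5, q6, q7}, add states in Sat(~b) with some successor in Z. Already a fixed point.
Sat(E[~b U EF a]) = {q0, q1, q4, q5, q6, q7}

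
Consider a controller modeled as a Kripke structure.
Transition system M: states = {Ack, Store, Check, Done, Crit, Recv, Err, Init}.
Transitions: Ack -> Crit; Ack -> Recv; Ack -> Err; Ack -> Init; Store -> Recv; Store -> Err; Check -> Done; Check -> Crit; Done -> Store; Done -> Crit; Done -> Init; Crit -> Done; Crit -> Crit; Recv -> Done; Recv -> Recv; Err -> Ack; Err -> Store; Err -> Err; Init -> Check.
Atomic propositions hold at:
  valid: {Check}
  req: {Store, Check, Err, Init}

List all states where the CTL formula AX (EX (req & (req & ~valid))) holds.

{Err}

Sat(~valid) = {Ack, Store, Done, Crit, Recv, Err, Init}
Sat(req & ~valid) = {Store, Err, Init}
Sat(req & (req & ~valid)) = {Store, Err, Init}
Sat(EX (req & (req & ~valid))) = {s : some successor in {Store, Err, Init}} = {Ack, Store, Done, Err}
Sat(AX (EX (req & (req & ~valid)))) = {s : every successor in {Ack, Store, Done, Err}} = {Err}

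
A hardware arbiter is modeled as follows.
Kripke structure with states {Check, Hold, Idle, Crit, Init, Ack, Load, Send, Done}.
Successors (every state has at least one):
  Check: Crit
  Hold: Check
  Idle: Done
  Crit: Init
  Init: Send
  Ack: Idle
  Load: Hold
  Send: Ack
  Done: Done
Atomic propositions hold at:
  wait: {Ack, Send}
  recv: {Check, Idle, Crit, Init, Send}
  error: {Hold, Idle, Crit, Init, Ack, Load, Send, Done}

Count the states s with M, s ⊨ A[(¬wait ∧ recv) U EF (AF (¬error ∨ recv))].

8

Sat(¬wait) = {Check, Hold, Idle, Crit, Init, Load, Done}
Sat(¬wait ∧ recv) = {Check, Idle, Crit, Init}
Sat(¬error) = {Check}
Sat(¬error ∨ recv) = {Check, Idle, Crit, Init, Send}
AF (¬error ∨ recv): least fixpoint, start Z0 = {Check, Idle, Crit, Init, Send}, add states with every successor in Z. Z1 = {Check, Hold, Idle, Crit, Init, Ack, Send}; Z2 = {Check, Hold, Idle, Crit, Init, Ack, Load, Send}; fixed.
Sat(AF (¬error ∨ recv)) = {Check, Hold, Idle, Crit, Init, Ack, Load, Send}
EF (AF (¬error ∨ recv)): least fixpoint, start Z0 = {Check, Hold, Idle, Crit, Init, Ack, Load, Send}, add states with some successor in Z. Already a fixed point.
Sat(EF (AF (¬error ∨ recv))) = {Check, Hold, Idle, Crit, Init, Ack, Load, Send}
A[(¬wait ∧ recv) U EF (AF (¬error ∨ recv))]: least fixpoint, start Z0 = Sat(EF (AF (¬error ∨ recv))) = {Check, Hold, Idle, Crit, Init, Ack, Load, Send}, add states in Sat(¬wait ∧ recv) with every successor in Z. Already a fixed point.
Sat(A[(¬wait ∧ recv) U EF (AF (¬error ∨ recv))]) = {Check, Hold, Idle, Crit, Init, Ack, Load, Send}
|Sat(A[(¬wait ∧ recv) U EF (AF (¬error ∨ recv))])| = |{Check, Hold, Idle, Crit, Init, Ack, Load, Send}| = 8.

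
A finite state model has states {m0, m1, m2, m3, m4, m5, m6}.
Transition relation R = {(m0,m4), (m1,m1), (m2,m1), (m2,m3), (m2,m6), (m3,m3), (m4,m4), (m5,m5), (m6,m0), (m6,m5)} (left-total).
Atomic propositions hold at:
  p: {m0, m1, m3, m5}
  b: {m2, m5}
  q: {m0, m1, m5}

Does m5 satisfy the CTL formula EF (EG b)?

EG b: greatest fixpoint, start Z0 = {m2, m5}, keep only states in Sat with some successor in Z. Z1 = {m5}; fixed.
Sat(EG b) = {m5}
EF (EG b): least fixpoint, start Z0 = {m5}, add states with some successor in Z. Z1 = {m5, m6}; Z2 = {m2, m5, m6}; fixed.
Sat(EF (EG b)) = {m2, m5, m6}
m5 ∈ Sat(EF (EG b)) = {m2, m5, m6}, so the formula holds at m5.

Yes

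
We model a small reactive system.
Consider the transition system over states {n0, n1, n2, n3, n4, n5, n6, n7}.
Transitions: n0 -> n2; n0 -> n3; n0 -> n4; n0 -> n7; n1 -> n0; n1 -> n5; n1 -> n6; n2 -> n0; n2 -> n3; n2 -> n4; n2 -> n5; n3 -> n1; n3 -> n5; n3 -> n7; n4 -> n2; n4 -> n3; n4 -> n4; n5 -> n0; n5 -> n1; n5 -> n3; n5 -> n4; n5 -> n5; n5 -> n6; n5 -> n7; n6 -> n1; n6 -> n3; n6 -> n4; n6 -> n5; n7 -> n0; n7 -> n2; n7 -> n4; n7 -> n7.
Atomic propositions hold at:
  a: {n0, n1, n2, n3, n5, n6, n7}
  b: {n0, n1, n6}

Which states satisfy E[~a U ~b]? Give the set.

Sat(~a) = {n4}
Sat(~b) = {n2, n3, n4, n5, n7}
E[~a U ~b]: least fixpoint, start Z0 = Sat(~b) = {n2, n3, n4, n5, n7}, add states in Sat(~a) with some successor in Z. Already a fixed point.
Sat(E[~a U ~b]) = {n2, n3, n4, n5, n7}

{n2, n3, n4, n5, n7}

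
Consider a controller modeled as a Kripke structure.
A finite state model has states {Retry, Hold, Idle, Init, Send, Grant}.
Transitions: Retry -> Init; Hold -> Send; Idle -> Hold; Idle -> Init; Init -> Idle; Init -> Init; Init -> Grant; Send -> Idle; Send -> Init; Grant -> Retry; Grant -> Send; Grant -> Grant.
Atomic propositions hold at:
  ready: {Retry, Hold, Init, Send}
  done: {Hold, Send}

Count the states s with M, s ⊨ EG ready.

4

EG ready: greatest fixpoint, start Z0 = {Retry, Hold, Init, Send}, keep only states in Sat with some successor in Z. Already a fixed point.
Sat(EG ready) = {Retry, Hold, Init, Send}
|Sat(EG ready)| = |{Retry, Hold, Init, Send}| = 4.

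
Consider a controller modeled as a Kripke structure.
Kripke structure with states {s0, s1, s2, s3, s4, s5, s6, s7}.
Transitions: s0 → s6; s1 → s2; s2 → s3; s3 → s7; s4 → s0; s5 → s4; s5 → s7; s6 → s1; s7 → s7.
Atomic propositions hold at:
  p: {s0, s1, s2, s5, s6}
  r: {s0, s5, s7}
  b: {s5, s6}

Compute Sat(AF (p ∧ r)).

Sat(p ∧ r) = {s0, s5}
AF (p ∧ r): least fixpoint, start Z0 = {s0, s5}, add states with every successor in Z. Z1 = {s0, s4, s5}; fixed.
Sat(AF (p ∧ r)) = {s0, s4, s5}

{s0, s4, s5}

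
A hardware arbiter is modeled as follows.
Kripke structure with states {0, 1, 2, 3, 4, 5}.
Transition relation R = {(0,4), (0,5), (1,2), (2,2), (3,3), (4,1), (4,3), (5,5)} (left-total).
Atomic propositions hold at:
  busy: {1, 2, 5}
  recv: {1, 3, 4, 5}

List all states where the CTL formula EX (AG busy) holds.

{0, 1, 2, 4, 5}

AG busy: greatest fixpoint, start Z0 = {1, 2, 5}, keep only states in Sat with every successor in Z. Already a fixed point.
Sat(AG busy) = {1, 2, 5}
Sat(EX (AG busy)) = {s : some successor in {1, 2, 5}} = {0, 1, 2, 4, 5}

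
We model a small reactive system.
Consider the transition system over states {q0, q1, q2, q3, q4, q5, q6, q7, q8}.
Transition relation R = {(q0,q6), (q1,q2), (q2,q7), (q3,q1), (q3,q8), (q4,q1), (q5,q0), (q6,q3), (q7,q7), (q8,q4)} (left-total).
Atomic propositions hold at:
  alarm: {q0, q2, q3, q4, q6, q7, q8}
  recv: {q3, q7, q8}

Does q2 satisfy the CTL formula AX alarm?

Yes

Sat(AX alarm) = {s : every successor in {q0, q2, q3, q4, q6, q7, q8}} = {q0, q1, q2, q5, q6, q7, q8}
q2 ∈ Sat(AX alarm) = {q0, q1, q2, q5, q6, q7, q8}, so the formula holds at q2.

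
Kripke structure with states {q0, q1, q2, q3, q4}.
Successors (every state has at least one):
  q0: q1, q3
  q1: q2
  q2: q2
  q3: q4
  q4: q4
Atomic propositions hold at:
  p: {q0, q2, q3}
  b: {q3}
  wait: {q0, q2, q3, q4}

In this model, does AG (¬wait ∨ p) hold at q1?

Yes

Sat(¬wait) = {q1}
Sat(¬wait ∨ p) = {q0, q1, q2, q3}
AG (¬wait ∨ p): greatest fixpoint, start Z0 = {q0, q1, q2, q3}, keep only states in Sat with every successor in Z. Z1 = {q0, q1, q2}; Z2 = {q1, q2}; fixed.
Sat(AG (¬wait ∨ p)) = {q1, q2}
q1 ∈ Sat(AG (¬wait ∨ p)) = {q1, q2}, so the formula holds at q1.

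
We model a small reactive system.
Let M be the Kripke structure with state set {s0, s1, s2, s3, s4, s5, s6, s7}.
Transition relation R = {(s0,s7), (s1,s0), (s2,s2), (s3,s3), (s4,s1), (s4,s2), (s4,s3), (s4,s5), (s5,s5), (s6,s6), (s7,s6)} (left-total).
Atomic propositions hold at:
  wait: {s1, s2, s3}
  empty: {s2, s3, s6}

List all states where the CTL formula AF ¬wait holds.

{s0, s1, s4, s5, s6, s7}

Sat(¬wait) = {s0, s4, s5, s6, s7}
AF ¬wait: least fixpoint, start Z0 = {s0, s4, s5, s6, s7}, add states with every successor in Z. Z1 = {s0, s1, s4, s5, s6, s7}; fixed.
Sat(AF ¬wait) = {s0, s1, s4, s5, s6, s7}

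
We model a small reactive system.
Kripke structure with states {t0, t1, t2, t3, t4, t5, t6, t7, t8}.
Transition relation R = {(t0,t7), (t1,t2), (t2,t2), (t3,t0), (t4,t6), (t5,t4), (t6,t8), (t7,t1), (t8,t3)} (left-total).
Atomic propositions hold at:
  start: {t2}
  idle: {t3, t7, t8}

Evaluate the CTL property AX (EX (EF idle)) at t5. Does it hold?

EF idle: least fixpoint, start Z0 = {t3, t7, t8}, add states with some successor in Z. Z1 = {t0, t3, t6, t7, t8}; Z2 = {t0, t3, t4, t6, t7, t8}; Z3 = {t0, t3, t4, t5, t6, t7, t8}; fixed.
Sat(EF idle) = {t0, t3, t4, t5, t6, t7, t8}
Sat(EX (EF idle)) = {s : some successor in {t0, t3, t4, t5, t6, t7, t8}} = {t0, t3, t4, t5, t6, t8}
Sat(AX (EX (EF idle))) = {s : every successor in {t0, t3, t4, t5, t6, t8}} = {t3, t4, t5, t6, t8}
t5 ∈ Sat(AX (EX (EF idle))) = {t3, t4, t5, t6, t8}, so the formula holds at t5.

Yes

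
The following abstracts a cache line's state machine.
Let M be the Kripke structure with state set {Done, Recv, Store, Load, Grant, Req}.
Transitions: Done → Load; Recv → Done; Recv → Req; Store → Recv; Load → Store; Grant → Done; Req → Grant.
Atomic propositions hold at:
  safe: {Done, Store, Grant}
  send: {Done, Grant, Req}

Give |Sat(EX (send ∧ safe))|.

Sat(send ∧ safe) = {Done, Grant}
Sat(EX (send ∧ safe)) = {s : some successor in {Done, Grant}} = {Recv, Grant, Req}
|Sat(EX (send ∧ safe))| = |{Recv, Grant, Req}| = 3.

3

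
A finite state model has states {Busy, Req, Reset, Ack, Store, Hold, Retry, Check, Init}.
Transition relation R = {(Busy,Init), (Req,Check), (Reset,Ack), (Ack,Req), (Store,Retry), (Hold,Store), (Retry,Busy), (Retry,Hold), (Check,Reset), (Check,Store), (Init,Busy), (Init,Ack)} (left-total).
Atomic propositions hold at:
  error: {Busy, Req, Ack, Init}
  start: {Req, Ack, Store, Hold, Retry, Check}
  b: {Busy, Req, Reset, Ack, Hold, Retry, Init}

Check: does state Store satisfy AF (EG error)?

No

EG error: greatest fixpoint, start Z0 = {Busy, Req, Ack, Init}, keep only states in Sat with some successor in Z. Z1 = {Busy, Ack, Init}; Z2 = {Busy, Init}; fixed.
Sat(EG error) = {Busy, Init}
AF (EG error): least fixpoint, start Z0 = {Busy, Init}, add states with every successor in Z. Already a fixed point.
Sat(AF (EG error)) = {Busy, Init}
Store ∉ Sat(AF (EG error)) = {Busy, Init}, so the formula does not hold at Store.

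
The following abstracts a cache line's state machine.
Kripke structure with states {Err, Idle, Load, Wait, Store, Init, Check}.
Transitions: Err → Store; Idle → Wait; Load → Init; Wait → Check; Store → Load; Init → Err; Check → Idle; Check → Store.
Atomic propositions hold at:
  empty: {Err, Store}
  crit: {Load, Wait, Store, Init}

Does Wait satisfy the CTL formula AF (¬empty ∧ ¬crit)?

Yes

Sat(¬empty) = {Idle, Load, Wait, Init, Check}
Sat(¬crit) = {Err, Idle, Check}
Sat(¬empty ∧ ¬crit) = {Idle, Check}
AF (¬empty ∧ ¬crit): least fixpoint, start Z0 = {Idle, Check}, add states with every successor in Z. Z1 = {Idle, Wait, Check}; fixed.
Sat(AF (¬empty ∧ ¬crit)) = {Idle, Wait, Check}
Wait ∈ Sat(AF (¬empty ∧ ¬crit)) = {Idle, Wait, Check}, so the formula holds at Wait.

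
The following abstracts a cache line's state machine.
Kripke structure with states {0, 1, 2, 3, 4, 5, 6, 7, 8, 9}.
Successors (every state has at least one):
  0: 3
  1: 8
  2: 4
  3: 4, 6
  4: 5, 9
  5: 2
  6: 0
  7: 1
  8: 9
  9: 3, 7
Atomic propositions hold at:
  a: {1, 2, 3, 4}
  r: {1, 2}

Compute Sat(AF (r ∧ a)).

{1, 2, 5, 7}

Sat(r ∧ a) = {1, 2}
AF (r ∧ a): least fixpoint, start Z0 = {1, 2}, add states with every successor in Z. Z1 = {1, 2, 5, 7}; fixed.
Sat(AF (r ∧ a)) = {1, 2, 5, 7}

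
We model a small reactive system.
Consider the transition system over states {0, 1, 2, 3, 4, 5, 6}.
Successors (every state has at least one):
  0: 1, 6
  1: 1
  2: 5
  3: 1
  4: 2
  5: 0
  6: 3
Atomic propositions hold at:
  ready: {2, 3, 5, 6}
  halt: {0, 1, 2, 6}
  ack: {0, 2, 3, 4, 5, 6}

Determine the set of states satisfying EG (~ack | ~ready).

{0, 1}

Sat(~ack) = {1}
Sat(~ready) = {0, 1, 4}
Sat(~ack | ~ready) = {0, 1, 4}
EG (~ack | ~ready): greatest fixpoint, start Z0 = {0, 1, 4}, keep only states in Sat with some successor in Z. Z1 = {0, 1}; fixed.
Sat(EG (~ack | ~ready)) = {0, 1}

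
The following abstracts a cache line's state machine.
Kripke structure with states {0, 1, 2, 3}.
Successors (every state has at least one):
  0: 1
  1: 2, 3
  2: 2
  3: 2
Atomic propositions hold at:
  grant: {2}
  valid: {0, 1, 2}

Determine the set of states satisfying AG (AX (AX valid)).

Sat(AX valid) = {s : every successor in {0, 1, 2}} = {0, 2, 3}
Sat(AX (AX valid)) = {s : every successor in {0, 2, 3}} = {1, 2, 3}
AG (AX (AX valid)): greatest fixpoint, start Z0 = {1, 2, 3}, keep only states in Sat with every successor in Z. Already a fixed point.
Sat(AG (AX (AX valid))) = {1, 2, 3}

{1, 2, 3}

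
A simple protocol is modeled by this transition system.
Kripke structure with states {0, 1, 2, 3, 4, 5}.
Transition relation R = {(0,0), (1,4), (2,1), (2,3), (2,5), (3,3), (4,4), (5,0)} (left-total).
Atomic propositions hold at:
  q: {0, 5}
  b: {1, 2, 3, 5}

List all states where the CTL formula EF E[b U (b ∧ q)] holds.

{2, 5}

Sat(b ∧ q) = {5}
E[b U (b ∧ q)]: least fixpoint, start Z0 = Sat((b ∧ q)) = {5}, add states in Sat(b) with some successor in Z. Z1 = {2, 5}; fixed.
Sat(E[b U (b ∧ q)]) = {2, 5}
EF E[b U (b ∧ q)]: least fixpoint, start Z0 = {2, 5}, add states with some successor in Z. Already a fixed point.
Sat(EF E[b U (b ∧ q)]) = {2, 5}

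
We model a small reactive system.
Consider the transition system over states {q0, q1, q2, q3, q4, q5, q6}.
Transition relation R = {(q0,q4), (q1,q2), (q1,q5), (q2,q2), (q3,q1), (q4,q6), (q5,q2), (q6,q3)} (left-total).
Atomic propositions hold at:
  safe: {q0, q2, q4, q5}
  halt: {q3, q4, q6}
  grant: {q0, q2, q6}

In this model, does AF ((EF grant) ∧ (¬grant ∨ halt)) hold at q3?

Yes

EF grant: least fixpoint, start Z0 = {q0, q2, q6}, add states with some successor in Z. Z1 = {q0, q1, q2, q4, q5, q6}; Z2 = {q0, q1, q2, q3, q4, q5, q6}; fixed.
Sat(EF grant) = {q0, q1, q2, q3, q4, q5, q6}
Sat(¬grant) = {q1, q3, q4, q5}
Sat(¬grant ∨ halt) = {q1, q3, q4, q5, q6}
Sat((EF grant) ∧ (¬grant ∨ halt)) = {q1, q3, q4, q5, q6}
AF ((EF grant) ∧ (¬grant ∨ halt)): least fixpoint, start Z0 = {q1, q3, q4, q5, q6}, add states with every successor in Z. Z1 = {q0, q1, q3, q4, q5, q6}; fixed.
Sat(AF ((EF grant) ∧ (¬grant ∨ halt))) = {q0, q1, q3, q4, q5, q6}
q3 ∈ Sat(AF ((EF grant) ∧ (¬grant ∨ halt))) = {q0, q1, q3, q4, q5, q6}, so the formula holds at q3.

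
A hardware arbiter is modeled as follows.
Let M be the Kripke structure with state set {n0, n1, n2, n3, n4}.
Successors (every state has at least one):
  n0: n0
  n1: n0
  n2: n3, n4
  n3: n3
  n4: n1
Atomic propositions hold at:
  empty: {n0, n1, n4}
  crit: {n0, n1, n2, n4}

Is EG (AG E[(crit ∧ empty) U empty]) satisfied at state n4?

Yes

Sat(crit ∧ empty) = {n0, n1, n4}
E[(crit ∧ empty) U empty]: least fixpoint, start Z0 = Sat(empty) = {n0, n1, n4}, add states in Sat(crit ∧ empty) with some successor in Z. Already a fixed point.
Sat(E[(crit ∧ empty) U empty]) = {n0, n1, n4}
AG E[(crit ∧ empty) U empty]: greatest fixpoint, start Z0 = {n0, n1, n4}, keep only states in Sat with every successor in Z. Already a fixed point.
Sat(AG E[(crit ∧ empty) U empty]) = {n0, n1, n4}
EG (AG E[(crit ∧ empty) U empty]): greatest fixpoint, start Z0 = {n0, n1, n4}, keep only states in Sat with some successor in Z. Already a fixed point.
Sat(EG (AG E[(crit ∧ empty) U empty])) = {n0, n1, n4}
n4 ∈ Sat(EG (AG E[(crit ∧ empty) U empty])) = {n0, n1, n4}, so the formula holds at n4.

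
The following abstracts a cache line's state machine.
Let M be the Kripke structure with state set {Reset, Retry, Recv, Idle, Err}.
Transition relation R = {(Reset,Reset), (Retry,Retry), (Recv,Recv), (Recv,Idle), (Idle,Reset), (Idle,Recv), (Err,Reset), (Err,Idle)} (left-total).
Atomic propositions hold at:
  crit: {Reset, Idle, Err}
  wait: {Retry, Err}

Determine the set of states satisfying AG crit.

{Reset}

AG crit: greatest fixpoint, start Z0 = {Reset, Idle, Err}, keep only states in Sat with every successor in Z. Z1 = {Reset, Err}; Z2 = {Reset}; fixed.
Sat(AG crit) = {Reset}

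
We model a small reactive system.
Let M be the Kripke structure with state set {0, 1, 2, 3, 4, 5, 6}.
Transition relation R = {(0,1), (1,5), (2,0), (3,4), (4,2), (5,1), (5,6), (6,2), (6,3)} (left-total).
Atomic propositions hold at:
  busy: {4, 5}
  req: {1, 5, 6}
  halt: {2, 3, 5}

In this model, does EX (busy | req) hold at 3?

Yes

Sat(busy | req) = {1, 4, 5, 6}
Sat(EX (busy | req)) = {s : some successor in {1, 4, 5, 6}} = {0, 1, 3, 5}
3 ∈ Sat(EX (busy | req)) = {0, 1, 3, 5}, so the formula holds at 3.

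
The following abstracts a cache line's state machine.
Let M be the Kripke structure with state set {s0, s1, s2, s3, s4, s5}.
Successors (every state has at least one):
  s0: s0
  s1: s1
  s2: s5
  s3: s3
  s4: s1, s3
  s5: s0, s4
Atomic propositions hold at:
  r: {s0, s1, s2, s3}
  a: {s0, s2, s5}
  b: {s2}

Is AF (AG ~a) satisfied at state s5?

No

Sat(~a) = {s1, s3, s4}
AG ~a: greatest fixpoint, start Z0 = {s1, s3, s4}, keep only states in Sat with every successor in Z. Already a fixed point.
Sat(AG ~a) = {s1, s3, s4}
AF (AG ~a): least fixpoint, start Z0 = {s1, s3, s4}, add states with every successor in Z. Already a fixed point.
Sat(AF (AG ~a)) = {s1, s3, s4}
s5 ∉ Sat(AF (AG ~a)) = {s1, s3, s4}, so the formula does not hold at s5.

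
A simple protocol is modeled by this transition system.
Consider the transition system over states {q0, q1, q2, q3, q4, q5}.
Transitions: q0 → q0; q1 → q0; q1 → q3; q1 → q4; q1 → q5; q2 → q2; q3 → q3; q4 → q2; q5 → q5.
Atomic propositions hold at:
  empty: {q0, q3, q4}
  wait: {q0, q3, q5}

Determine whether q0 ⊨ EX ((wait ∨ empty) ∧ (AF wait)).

Sat(wait ∨ empty) = {q0, q3, q4, q5}
AF wait: least fixpoint, start Z0 = {q0, q3, q5}, add states with every successor in Z. Already a fixed point.
Sat(AF wait) = {q0, q3, q5}
Sat((wait ∨ empty) ∧ (AF wait)) = {q0, q3, q5}
Sat(EX ((wait ∨ empty) ∧ (AF wait))) = {s : some successor in {q0, q3, q5}} = {q0, q1, q3, q5}
q0 ∈ Sat(EX ((wait ∨ empty) ∧ (AF wait))) = {q0, q1, q3, q5}, so the formula holds at q0.

Yes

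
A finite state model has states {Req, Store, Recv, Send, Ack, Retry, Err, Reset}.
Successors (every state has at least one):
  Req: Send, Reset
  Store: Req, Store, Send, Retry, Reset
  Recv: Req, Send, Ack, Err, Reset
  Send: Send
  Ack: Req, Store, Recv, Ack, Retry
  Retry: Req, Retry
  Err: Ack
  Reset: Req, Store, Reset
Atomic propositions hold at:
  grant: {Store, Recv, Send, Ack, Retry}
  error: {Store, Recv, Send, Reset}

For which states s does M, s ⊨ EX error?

Sat(EX error) = {s : some successor in {Store, Recv, Send, Reset}} = {Req, Store, Recv, Send, Ack, Reset}

{Req, Store, Recv, Send, Ack, Reset}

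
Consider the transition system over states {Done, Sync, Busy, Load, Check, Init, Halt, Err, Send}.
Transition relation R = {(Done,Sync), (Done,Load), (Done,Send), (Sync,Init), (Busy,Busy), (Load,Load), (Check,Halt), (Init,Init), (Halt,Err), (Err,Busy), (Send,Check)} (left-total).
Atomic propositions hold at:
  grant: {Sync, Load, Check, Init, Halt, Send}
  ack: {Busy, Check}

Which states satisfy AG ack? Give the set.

AG ack: greatest fixpoint, start Z0 = {Busy, Check}, keep only states in Sat with every successor in Z. Z1 = {Busy}; fixed.
Sat(AG ack) = {Busy}

{Busy}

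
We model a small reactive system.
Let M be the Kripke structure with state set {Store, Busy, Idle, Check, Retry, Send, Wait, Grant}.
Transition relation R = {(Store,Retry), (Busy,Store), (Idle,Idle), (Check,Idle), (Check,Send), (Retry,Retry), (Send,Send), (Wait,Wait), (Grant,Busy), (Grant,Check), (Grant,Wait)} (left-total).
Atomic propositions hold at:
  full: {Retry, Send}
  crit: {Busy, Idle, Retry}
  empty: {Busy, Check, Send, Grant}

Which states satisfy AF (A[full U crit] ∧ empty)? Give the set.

{Busy}

A[full U crit]: least fixpoint, start Z0 = Sat(crit) = {Busy, Idle, Retry}, add states in Sat(full) with every successor in Z. Already a fixed point.
Sat(A[full U crit]) = {Busy, Idle, Retry}
Sat(A[full U crit] ∧ empty) = {Busy}
AF (A[full U crit] ∧ empty): least fixpoint, start Z0 = {Busy}, add states with every successor in Z. Already a fixed point.
Sat(AF (A[full U crit] ∧ empty)) = {Busy}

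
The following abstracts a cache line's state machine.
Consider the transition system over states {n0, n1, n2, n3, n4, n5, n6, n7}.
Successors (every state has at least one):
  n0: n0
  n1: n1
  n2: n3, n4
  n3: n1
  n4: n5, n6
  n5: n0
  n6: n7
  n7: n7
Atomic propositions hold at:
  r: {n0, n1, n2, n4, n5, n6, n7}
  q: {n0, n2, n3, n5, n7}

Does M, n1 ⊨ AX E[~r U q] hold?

Sat(~r) = {n3}
E[~r U q]: least fixpoint, start Z0 = Sat(q) = {n0, n2, n3, n5, n7}, add states in Sat(~r) with some successor in Z. Already a fixed point.
Sat(E[~r U q]) = {n0, n2, n3, n5, n7}
Sat(AX E[~r U q]) = {s : every successor in {n0, n2, n3, n5, n7}} = {n0, n5, n6, n7}
n1 ∉ Sat(AX E[~r U q]) = {n0, n5, n6, n7}, so the formula does not hold at n1.

No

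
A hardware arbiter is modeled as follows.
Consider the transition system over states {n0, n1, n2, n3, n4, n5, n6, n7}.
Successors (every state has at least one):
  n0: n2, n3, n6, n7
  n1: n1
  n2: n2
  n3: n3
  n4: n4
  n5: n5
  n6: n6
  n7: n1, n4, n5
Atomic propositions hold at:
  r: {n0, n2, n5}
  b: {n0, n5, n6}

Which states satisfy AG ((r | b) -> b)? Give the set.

{n1, n3, n4, n5, n6, n7}

Sat(r | b) = {n0, n2, n5, n6}
Sat((r | b) -> b) = {n0, n1, n3, n4, n5, n6, n7}
AG ((r | b) -> b): greatest fixpoint, start Z0 = {n0, n1, n3, n4, n5, n6, n7}, keep only states in Sat with every successor in Z. Z1 = {n1, n3, n4, n5, n6, n7}; fixed.
Sat(AG ((r | b) -> b)) = {n1, n3, n4, n5, n6, n7}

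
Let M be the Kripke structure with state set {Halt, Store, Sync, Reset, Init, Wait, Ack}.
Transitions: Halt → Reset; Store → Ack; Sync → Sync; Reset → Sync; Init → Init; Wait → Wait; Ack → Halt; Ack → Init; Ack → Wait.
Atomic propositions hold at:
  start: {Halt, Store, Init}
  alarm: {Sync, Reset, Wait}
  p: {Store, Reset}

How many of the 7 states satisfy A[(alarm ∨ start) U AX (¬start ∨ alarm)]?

5

Sat(alarm ∨ start) = {Halt, Store, Sync, Reset, Init, Wait}
Sat(¬start) = {Sync, Reset, Wait, Ack}
Sat(¬start ∨ alarm) = {Sync, Reset, Wait, Ack}
Sat(AX (¬start ∨ alarm)) = {s : every successor in {Sync, Reset, Wait, Ack}} = {Halt, Store, Sync, Reset, Wait}
A[(alarm ∨ start) U AX (¬start ∨ alarm)]: least fixpoint, start Z0 = Sat(AX (¬start ∨ alarm)) = {Halt, Store, Sync, Reset, Wait}, add states in Sat(alarm ∨ start) with every successor in Z. Already a fixed point.
Sat(A[(alarm ∨ start) U AX (¬start ∨ alarm)]) = {Halt, Store, Sync, Reset, Wait}
|Sat(A[(alarm ∨ start) U AX (¬start ∨ alarm)])| = |{Halt, Store, Sync, Reset, Wait}| = 5.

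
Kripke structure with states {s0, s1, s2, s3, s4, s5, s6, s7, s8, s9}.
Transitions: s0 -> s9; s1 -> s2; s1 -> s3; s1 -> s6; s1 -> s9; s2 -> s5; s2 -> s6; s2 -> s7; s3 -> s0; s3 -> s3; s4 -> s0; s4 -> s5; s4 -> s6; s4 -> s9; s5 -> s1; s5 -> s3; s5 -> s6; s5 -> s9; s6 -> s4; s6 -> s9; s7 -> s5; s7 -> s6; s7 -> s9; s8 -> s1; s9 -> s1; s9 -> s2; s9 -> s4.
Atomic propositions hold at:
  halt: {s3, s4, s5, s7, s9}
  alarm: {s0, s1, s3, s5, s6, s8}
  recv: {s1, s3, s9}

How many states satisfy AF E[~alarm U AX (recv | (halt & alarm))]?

7

Sat(~alarm) = {s2, s4, s7, s9}
Sat(halt & alarm) = {s3, s5}
Sat(recv | (halt & alarm)) = {s1, s3, s5, s9}
Sat(AX (recv | (halt & alarm))) = {s : every successor in {s1, s3, s5, s9}} = {s0, s8}
E[~alarm U AX (recv | (halt & alarm))]: least fixpoint, start Z0 = Sat(AX (recv | (halt & alarm))) = {s0, s8}, add states in Sat(~alarm) with some successor in Z. Z1 = {s0, s4, s8}; Z2 = {s0, s4, s8, s9}; Z3 = {s0, s4, s7, s8, s9}; Z4 = {s0, s2, s4, s7, s8, s9}; fixed.
Sat(E[~alarm U AX (recv | (halt & alarm))]) = {s0, s2, s4, s7, s8, s9}
AF E[~alarm U AX (recv | (halt & alarm))]: least fixpoint, start Z0 = {s0, s2, s4, s7, s8, s9}, add states with every successor in Z. Z1 = {s0, s2, s4, s6, s7, s8, s9}; fixed.
Sat(AF E[~alarm U AX (recv | (halt & alarm))]) = {s0, s2, s4, s6, s7, s8, s9}
|Sat(AF E[~alarm U AX (recv | (halt & alarm))])| = |{s0, s2, s4, s6, s7, s8, s9}| = 7.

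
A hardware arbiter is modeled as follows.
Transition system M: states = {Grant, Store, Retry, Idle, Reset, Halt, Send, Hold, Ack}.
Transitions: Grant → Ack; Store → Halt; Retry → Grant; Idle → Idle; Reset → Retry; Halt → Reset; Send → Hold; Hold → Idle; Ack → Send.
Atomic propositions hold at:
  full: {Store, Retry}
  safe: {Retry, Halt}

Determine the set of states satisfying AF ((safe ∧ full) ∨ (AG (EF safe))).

Sat(safe ∧ full) = {Retry}
EF safe: least fixpoint, start Z0 = {Retry, Halt}, add states with some successor in Z. Z1 = {Store, Retry, Reset, Halt}; fixed.
Sat(EF safe) = {Store, Retry, Reset, Halt}
AG (EF safe): greatest fixpoint, start Z0 = {Store, Retry, Reset, Halt}, keep only states in Sat with every successor in Z. Z1 = {Store, Reset, Halt}; Z2 = {Store, Halt}; Z3 = {Store}; Z4 = ∅; fixed.
Sat(AG (EF safe)) = ∅
Sat((safe ∧ full) ∨ (AG (EF safe))) = {Retry}
AF ((safe ∧ full) ∨ (AG (EF safe))): least fixpoint, start Z0 = {Retry}, add states with every successor in Z. Z1 = {Retry, Reset}; Z2 = {Retry, Reset, Halt}; Z3 = {Store, Retry, Reset, Halt}; fixed.
Sat(AF ((safe ∧ full) ∨ (AG (EF safe)))) = {Store, Retry, Reset, Halt}

{Store, Retry, Reset, Halt}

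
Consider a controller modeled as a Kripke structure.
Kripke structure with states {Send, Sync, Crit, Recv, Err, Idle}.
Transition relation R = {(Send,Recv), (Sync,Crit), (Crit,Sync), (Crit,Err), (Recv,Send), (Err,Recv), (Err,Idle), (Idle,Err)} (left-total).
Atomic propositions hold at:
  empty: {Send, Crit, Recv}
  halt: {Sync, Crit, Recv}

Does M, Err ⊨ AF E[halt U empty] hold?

No

E[halt U empty]: least fixpoint, start Z0 = Sat(empty) = {Send, Crit, Recv}, add states in Sat(halt) with some successor in Z. Z1 = {Send, Sync, Crit, Recv}; fixed.
Sat(E[halt U empty]) = {Send, Sync, Crit, Recv}
AF E[halt U empty]: least fixpoint, start Z0 = {Send, Sync, Crit, Recv}, add states with every successor in Z. Already a fixed point.
Sat(AF E[halt U empty]) = {Send, Sync, Crit, Recv}
Err ∉ Sat(AF E[halt U empty]) = {Send, Sync, Crit, Recv}, so the formula does not hold at Err.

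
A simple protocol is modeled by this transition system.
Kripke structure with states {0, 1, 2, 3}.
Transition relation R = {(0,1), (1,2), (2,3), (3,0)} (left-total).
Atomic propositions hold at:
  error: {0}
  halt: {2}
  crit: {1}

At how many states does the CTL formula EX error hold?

1

Sat(EX error) = {s : some successor in {0}} = {3}
|Sat(EX error)| = |{3}| = 1.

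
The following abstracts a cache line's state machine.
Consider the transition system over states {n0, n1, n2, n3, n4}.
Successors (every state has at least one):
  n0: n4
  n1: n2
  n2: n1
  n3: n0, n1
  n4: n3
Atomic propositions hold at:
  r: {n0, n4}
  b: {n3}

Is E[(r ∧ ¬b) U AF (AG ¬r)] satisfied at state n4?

Sat(¬b) = {n0, n1, n2, n4}
Sat(r ∧ ¬b) = {n0, n4}
Sat(¬r) = {n1, n2, n3}
AG ¬r: greatest fixpoint, start Z0 = {n1, n2, n3}, keep only states in Sat with every successor in Z. Z1 = {n1, n2}; fixed.
Sat(AG ¬r) = {n1, n2}
AF (AG ¬r): least fixpoint, start Z0 = {n1, n2}, add states with every successor in Z. Already a fixed point.
Sat(AF (AG ¬r)) = {n1, n2}
E[(r ∧ ¬b) U AF (AG ¬r)]: least fixpoint, start Z0 = Sat(AF (AG ¬r)) = {n1, n2}, add states in Sat(r ∧ ¬b) with some successor in Z. Already a fixed point.
Sat(E[(r ∧ ¬b) U AF (AG ¬r)]) = {n1, n2}
n4 ∉ Sat(E[(r ∧ ¬b) U AF (AG ¬r)]) = {n1, n2}, so the formula does not hold at n4.

No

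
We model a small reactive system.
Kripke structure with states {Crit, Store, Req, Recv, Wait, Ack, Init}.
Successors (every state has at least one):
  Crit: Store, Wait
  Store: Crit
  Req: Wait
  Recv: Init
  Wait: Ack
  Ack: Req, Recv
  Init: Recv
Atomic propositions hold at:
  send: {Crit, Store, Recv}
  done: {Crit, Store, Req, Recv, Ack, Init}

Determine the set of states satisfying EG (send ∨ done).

Sat(send ∨ done) = {Crit, Store, Req, Recv, Ack, Init}
EG (send ∨ done): greatest fixpoint, start Z0 = {Crit, Store, Req, Recv, Ack, Init}, keep only states in Sat with some successor in Z. Z1 = {Crit, Store, Recv, Ack, Init}; fixed.
Sat(EG (send ∨ done)) = {Crit, Store, Recv, Ack, Init}

{Crit, Store, Recv, Ack, Init}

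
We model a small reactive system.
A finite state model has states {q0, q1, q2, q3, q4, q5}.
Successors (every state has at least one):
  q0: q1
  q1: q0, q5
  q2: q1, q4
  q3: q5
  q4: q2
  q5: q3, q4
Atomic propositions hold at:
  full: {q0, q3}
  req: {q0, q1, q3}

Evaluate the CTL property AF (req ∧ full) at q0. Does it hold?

Yes

Sat(req ∧ full) = {q0, q3}
AF (req ∧ full): least fixpoint, start Z0 = {q0, q3}, add states with every successor in Z. Already a fixed point.
Sat(AF (req ∧ full)) = {q0, q3}
q0 ∈ Sat(AF (req ∧ full)) = {q0, q3}, so the formula holds at q0.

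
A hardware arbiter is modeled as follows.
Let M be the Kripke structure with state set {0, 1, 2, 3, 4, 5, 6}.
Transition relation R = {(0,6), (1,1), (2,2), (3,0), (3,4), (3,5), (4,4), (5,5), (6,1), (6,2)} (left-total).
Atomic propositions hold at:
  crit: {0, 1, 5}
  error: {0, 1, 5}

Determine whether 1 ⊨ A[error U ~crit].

No

Sat(~crit) = {2, 3, 4, 6}
A[error U ~crit]: least fixpoint, start Z0 = Sat(~crit) = {2, 3, 4, 6}, add states in Sat(error) with every successor in Z. Z1 = {0, 2, 3, 4, 6}; fixed.
Sat(A[error U ~crit]) = {0, 2, 3, 4, 6}
1 ∉ Sat(A[error U ~crit]) = {0, 2, 3, 4, 6}, so the formula does not hold at 1.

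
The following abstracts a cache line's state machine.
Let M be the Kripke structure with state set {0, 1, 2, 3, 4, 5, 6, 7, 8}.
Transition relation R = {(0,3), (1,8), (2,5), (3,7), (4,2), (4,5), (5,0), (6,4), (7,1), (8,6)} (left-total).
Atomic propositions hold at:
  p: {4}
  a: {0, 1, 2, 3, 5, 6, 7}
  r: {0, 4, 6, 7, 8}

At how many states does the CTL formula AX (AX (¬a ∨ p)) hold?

2

Sat(¬a) = {4, 8}
Sat(¬a ∨ p) = {4, 8}
Sat(AX (¬a ∨ p)) = {s : every successor in {4, 8}} = {1, 6}
Sat(AX (AX (¬a ∨ p))) = {s : every successor in {1, 6}} = {7, 8}
|Sat(AX (AX (¬a ∨ p)))| = |{7, 8}| = 2.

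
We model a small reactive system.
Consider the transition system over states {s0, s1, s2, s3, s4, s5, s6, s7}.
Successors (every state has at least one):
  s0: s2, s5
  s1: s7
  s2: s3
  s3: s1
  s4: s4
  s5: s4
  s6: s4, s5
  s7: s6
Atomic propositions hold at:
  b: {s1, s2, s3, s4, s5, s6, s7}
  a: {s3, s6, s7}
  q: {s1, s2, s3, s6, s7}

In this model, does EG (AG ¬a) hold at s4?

Yes

Sat(¬a) = {s0, s1, s2, s4, s5}
AG ¬a: greatest fixpoint, start Z0 = {s0, s1, s2, s4, s5}, keep only states in Sat with every successor in Z. Z1 = {s0, s4, s5}; Z2 = {s4, s5}; fixed.
Sat(AG ¬a) = {s4, s5}
EG (AG ¬a): greatest fixpoint, start Z0 = {s4, s5}, keep only states in Sat with some successor in Z. Already a fixed point.
Sat(EG (AG ¬a)) = {s4, s5}
s4 ∈ Sat(EG (AG ¬a)) = {s4, s5}, so the formula holds at s4.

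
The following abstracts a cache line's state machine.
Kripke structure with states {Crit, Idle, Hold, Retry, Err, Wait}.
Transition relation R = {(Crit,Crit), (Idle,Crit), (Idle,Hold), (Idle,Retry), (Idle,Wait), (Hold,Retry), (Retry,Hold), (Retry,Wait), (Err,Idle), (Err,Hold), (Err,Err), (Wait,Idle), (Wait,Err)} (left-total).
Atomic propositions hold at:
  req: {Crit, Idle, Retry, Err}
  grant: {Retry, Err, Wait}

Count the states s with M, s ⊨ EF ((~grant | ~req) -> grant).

Sat(~grant) = {Crit, Idle, Hold}
Sat(~req) = {Hold, Wait}
Sat(~grant | ~req) = {Crit, Idle, Hold, Wait}
Sat((~grant | ~req) -> grant) = {Retry, Err, Wait}
EF ((~grant | ~req) -> grant): least fixpoint, start Z0 = {Retry, Err, Wait}, add states with some successor in Z. Z1 = {Idle, Hold, Retry, Err, Wait}; fixed.
Sat(EF ((~grant | ~req) -> grant)) = {Idle, Hold, Retry, Err, Wait}
|Sat(EF ((~grant | ~req) -> grant))| = |{Idle, Hold, Retry, Err, Wait}| = 5.

5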